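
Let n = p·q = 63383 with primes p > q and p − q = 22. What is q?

241

Since p = q + 22, we have 63383 = q(q + 22), so q² + 22q − 63383 = 0.
Discriminant: 22² + 4·63383 = 484 + 253532 = 254016; √254016 = 504.
q = (−22 + 504)/2 = 241, and p = q + 22 = 263.
Check: 241 · 263 = 63383.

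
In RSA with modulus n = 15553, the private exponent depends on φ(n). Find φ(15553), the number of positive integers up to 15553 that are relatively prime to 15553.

15300

Factor: 15553 = 103 · 151.
φ(15553) = (103−1) · (151−1) = 102 · 150 = 15300.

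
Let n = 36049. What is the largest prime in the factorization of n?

36049 = 13 · 2773
2773 = 47 · 59
59 is prime.
So 36049 = 13 · 47 · 59; the largest prime factor is 59.

59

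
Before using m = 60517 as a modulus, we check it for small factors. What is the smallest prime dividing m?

73

60517 is odd.
Digit sum 19, not divisible by 3.
Ends in 7: not divisible by 5.
7: 60517 = 7·8645 + 2
11: 60517 = 11·5501 + 6
13: 60517 = 13·4655 + 2
17: 60517 = 17·3559 + 14
19: 60517 = 19·3185 + 2
23: 60517 = 23·2631 + 4
29: 60517 = 29·2086 + 23
31: 60517 = 31·1952 + 5
37: 60517 = 37·1635 + 22
41: 60517 = 41·1476 + 1
43: 60517 = 43·1407 + 16
47: 60517 = 47·1287 + 28
53: 60517 = 53·1141 + 44
59: 60517 = 59·1025 + 42
61: 60517 = 61·992 + 5
67: 60517 = 67·903 + 16
71: 60517 = 71·852 + 25
73: 60517 = 73·829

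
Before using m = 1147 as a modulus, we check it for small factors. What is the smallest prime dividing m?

1147 is odd.
Digit sum 13, not divisible by 3.
Ends in 7: not divisible by 5.
7: 1147 = 7·163 + 6
11: 1147 = 11·104 + 3
13: 1147 = 13·88 + 3
17: 1147 = 17·67 + 8
19: 1147 = 19·60 + 7
23: 1147 = 23·49 + 20
29: 1147 = 29·39 + 16
31: 1147 = 31·37

31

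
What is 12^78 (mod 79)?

1

12^1 ≡ 12 (mod 79)
12^2 ≡ 12^2 = 144 ≡ 65 (mod 79)
12^4 ≡ 65^2 = 4225 ≡ 38 (mod 79)
12^8 ≡ 38^2 = 1444 ≡ 22 (mod 79)
12^16 ≡ 22^2 = 484 ≡ 10 (mod 79)
12^32 ≡ 10^2 = 100 ≡ 21 (mod 79)
12^64 ≡ 21^2 = 441 ≡ 46 (mod 79)
78 = 64 + 8 + 4 + 2 in binary powers of 2.
So 12^78 ≡ 46 · 22 · 38 · 65 ≡ 1 (mod 79).
Since the result is 1, base 12 gives no evidence that 79 is composite.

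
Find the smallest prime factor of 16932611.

16932611 is odd.
Digit sum 29, not divisible by 3.
Ends in 1: not divisible by 5.
7: 16932611 = 7·2418944 + 3
11: 16932611 = 11·1539328 + 3
13: 16932611 = 13·1302508 + 7
17: 16932611 = 17·996035 + 16
19: 16932611 = 19·891190 + 1
23: 16932611 = 23·736200 + 11
29: 16932611 = 29·583883 + 4
31: 16932611 = 31·546213 + 8
37: 16932611 = 37·457638 + 5
41: 16932611 = 41·412990 + 21
43: 16932611 = 43·393781 + 28
47: 16932611 = 47·360268 + 15
53: 16932611 = 53·319483 + 12
59: 16932611 = 59·286993 + 24
61: 16932611 = 61·277583 + 48
67: 16932611 = 67·252725 + 36
71: 16932611 = 71·238487 + 34
73: 16932611 = 73·231953 + 42
79: 16932611 = 79·214336 + 67
83: 16932611 = 83·204007 + 30
89: 16932611 = 89·190254 + 5
97: 16932611 = 97·174563

97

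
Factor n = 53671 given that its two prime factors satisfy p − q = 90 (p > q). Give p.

Since p = q + 90, we have 53671 = q(q + 90), so q² + 90q − 53671 = 0.
Discriminant: 90² + 4·53671 = 8100 + 214684 = 222784; √222784 = 472.
q = (−90 + 472)/2 = 191, and p = q + 90 = 281.
Check: 191 · 281 = 53671.

281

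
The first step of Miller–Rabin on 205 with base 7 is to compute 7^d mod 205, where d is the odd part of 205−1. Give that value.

63

205 − 1 = 204 = 2^2 · 51, so d = 51.
7^1 ≡ 7 (mod 205)
7^2 ≡ 7^2 = 49 ≡ 49 (mod 205)
7^4 ≡ 49^2 = 2401 ≡ 146 (mod 205)
7^8 ≡ 146^2 = 21316 ≡ 201 (mod 205)
7^16 ≡ 201^2 = 40401 ≡ 16 (mod 205)
7^32 ≡ 16^2 = 256 ≡ 51 (mod 205)
51 = 32 + 16 + 2 + 1 in binary powers of 2.
So 7^51 ≡ 51 · 16 · 49 · 7 ≡ 63 (mod 205).
Squaring chain: 63 → 74; never reaches −1, so base 7 is a Miller–Rabin witness that 205 is composite.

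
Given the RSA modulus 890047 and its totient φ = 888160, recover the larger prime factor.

977

φ(n) = (p−1)(q−1) = n − (p+q) + 1, so p + q = 890047 − 888160 + 1 = 1888.
p and q are the roots of t² − 1888t + 890047 = 0.
Discriminant: 1888² − 4·890047 = 3564544 − 3560188 = 4356; √4356 = 66.
q = (1888 − 66)/2 = 911, p = (1888 + 66)/2 = 977.
Check: 911 · 977 = 890047.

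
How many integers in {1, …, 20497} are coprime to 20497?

20196

Factor: 20497 = 103 · 199.
φ(20497) = (103−1) · (199−1) = 102 · 198 = 20196.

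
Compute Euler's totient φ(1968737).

1918080

Factor: 1968737 = 73 · 149 · 181.
φ(1968737) = (73−1) · (149−1) · (181−1) = 72 · 148 · 180 = 1918080.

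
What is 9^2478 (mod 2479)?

9^1 ≡ 9 (mod 2479)
9^2 ≡ 9^2 = 81 ≡ 81 (mod 2479)
9^4 ≡ 81^2 = 6561 ≡ 1603 (mod 2479)
9^8 ≡ 1603^2 = 2569609 ≡ 1365 (mod 2479)
9^16 ≡ 1365^2 = 1863225 ≡ 1496 (mod 2479)
9^32 ≡ 1496^2 = 2238016 ≡ 1958 (mod 2479)
9^64 ≡ 1958^2 = 3833764 ≡ 1230 (mod 2479)
9^128 ≡ 1230^2 = 1512900 ≡ 710 (mod 2479)
9^256 ≡ 710^2 = 504100 ≡ 863 (mod 2479)
9^512 ≡ 863^2 = 744769 ≡ 1069 (mod 2479)
9^1024 ≡ 1069^2 = 1142761 ≡ 2421 (mod 2479)
9^2048 ≡ 2421^2 = 5861241 ≡ 885 (mod 2479)
2478 = 2048 + 256 + 128 + 32 + 8 + 4 + 2 in binary powers of 2.
So 9^2478 ≡ 885 · 863 · 710 · 1958 · 1365 · 1603 · 81 ≡ 729 (mod 2479).
Since 729 ≠ 1, base 9 is a Fermat witness: 2479 is composite.

729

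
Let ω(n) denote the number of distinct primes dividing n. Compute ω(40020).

5

40020 = 2^2 · 10005
10005 = 3 · 3335
3335 = 5 · 667
667 = 23 · 29
40020 = 2^2 · 3 · 5 · 23 · 29, which has 5 distinct prime factors.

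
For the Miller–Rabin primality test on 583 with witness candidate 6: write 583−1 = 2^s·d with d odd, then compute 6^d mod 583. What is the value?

303

583 − 1 = 582 = 2^1 · 291, so d = 291.
6^1 ≡ 6 (mod 583)
6^2 ≡ 6^2 = 36 ≡ 36 (mod 583)
6^4 ≡ 36^2 = 1296 ≡ 130 (mod 583)
6^8 ≡ 130^2 = 16900 ≡ 576 (mod 583)
6^16 ≡ 576^2 = 331776 ≡ 49 (mod 583)
6^32 ≡ 49^2 = 2401 ≡ 69 (mod 583)
6^64 ≡ 69^2 = 4761 ≡ 97 (mod 583)
6^128 ≡ 97^2 = 9409 ≡ 81 (mod 583)
6^256 ≡ 81^2 = 6561 ≡ 148 (mod 583)
291 = 256 + 32 + 2 + 1 in binary powers of 2.
So 6^291 ≡ 148 · 69 · 36 · 6 ≡ 303 (mod 583).
Squaring chain: 303; never reaches −1, so base 6 is a Miller–Rabin witness that 583 is composite.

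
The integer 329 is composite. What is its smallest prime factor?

329 is odd.
Digit sum 14, not divisible by 3.
Ends in 9: not divisible by 5.
7: 329 = 7·47

7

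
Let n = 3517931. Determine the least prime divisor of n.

61

3517931 is odd.
Digit sum 29, not divisible by 3.
Ends in 1: not divisible by 5.
7: 3517931 = 7·502561 + 4
11: 3517931 = 11·319811 + 10
13: 3517931 = 13·270610 + 1
17: 3517931 = 17·206937 + 2
19: 3517931 = 19·185154 + 5
23: 3517931 = 23·152953 + 12
29: 3517931 = 29·121307 + 28
31: 3517931 = 31·113481 + 20
37: 3517931 = 37·95079 + 8
41: 3517931 = 41·85803 + 8
43: 3517931 = 43·81812 + 15
47: 3517931 = 47·74849 + 28
53: 3517931 = 53·66376 + 3
59: 3517931 = 59·59625 + 56
61: 3517931 = 61·57671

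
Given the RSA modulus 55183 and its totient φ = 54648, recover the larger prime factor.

397

φ(n) = (p−1)(q−1) = n − (p+q) + 1, so p + q = 55183 − 54648 + 1 = 536.
p and q are the roots of t² − 536t + 55183 = 0.
Discriminant: 536² − 4·55183 = 287296 − 220732 = 66564; √66564 = 258.
q = (536 − 258)/2 = 139, p = (536 + 258)/2 = 397.
Check: 139 · 397 = 55183.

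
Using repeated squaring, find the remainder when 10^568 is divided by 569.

1

10^1 ≡ 10 (mod 569)
10^2 ≡ 10^2 = 100 ≡ 100 (mod 569)
10^4 ≡ 100^2 = 10000 ≡ 327 (mod 569)
10^8 ≡ 327^2 = 106929 ≡ 526 (mod 569)
10^16 ≡ 526^2 = 276676 ≡ 142 (mod 569)
10^32 ≡ 142^2 = 20164 ≡ 249 (mod 569)
10^64 ≡ 249^2 = 62001 ≡ 549 (mod 569)
10^128 ≡ 549^2 = 301401 ≡ 400 (mod 569)
10^256 ≡ 400^2 = 160000 ≡ 111 (mod 569)
10^512 ≡ 111^2 = 12321 ≡ 372 (mod 569)
568 = 512 + 32 + 16 + 8 in binary powers of 2.
So 10^568 ≡ 372 · 249 · 142 · 526 ≡ 1 (mod 569).
Since the result is 1, base 10 gives no evidence that 569 is composite.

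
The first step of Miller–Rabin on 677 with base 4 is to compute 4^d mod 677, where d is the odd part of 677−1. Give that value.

677 − 1 = 676 = 2^2 · 169, so d = 169.
4^1 ≡ 4 (mod 677)
4^2 ≡ 4^2 = 16 ≡ 16 (mod 677)
4^4 ≡ 16^2 = 256 ≡ 256 (mod 677)
4^8 ≡ 256^2 = 65536 ≡ 544 (mod 677)
4^16 ≡ 544^2 = 295936 ≡ 87 (mod 677)
4^32 ≡ 87^2 = 7569 ≡ 122 (mod 677)
4^64 ≡ 122^2 = 14884 ≡ 667 (mod 677)
4^128 ≡ 667^2 = 444889 ≡ 100 (mod 677)
169 = 128 + 32 + 8 + 1 in binary powers of 2.
So 4^169 ≡ 100 · 122 · 544 · 4 ≡ 676 (mod 677).
Since 4^d ≡ 676 (mod 677), base 4 does not prove 677 composite.

676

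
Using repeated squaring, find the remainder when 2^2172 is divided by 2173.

1636

2^1 ≡ 2 (mod 2173)
2^2 ≡ 2^2 = 4 ≡ 4 (mod 2173)
2^4 ≡ 4^2 = 16 ≡ 16 (mod 2173)
2^8 ≡ 16^2 = 256 ≡ 256 (mod 2173)
2^16 ≡ 256^2 = 65536 ≡ 346 (mod 2173)
2^32 ≡ 346^2 = 119716 ≡ 201 (mod 2173)
2^64 ≡ 201^2 = 40401 ≡ 1287 (mod 2173)
2^128 ≡ 1287^2 = 1656369 ≡ 543 (mod 2173)
2^256 ≡ 543^2 = 294849 ≡ 1494 (mod 2173)
2^512 ≡ 1494^2 = 2232036 ≡ 365 (mod 2173)
2^1024 ≡ 365^2 = 133225 ≡ 672 (mod 2173)
2^2048 ≡ 672^2 = 451584 ≡ 1773 (mod 2173)
2172 = 2048 + 64 + 32 + 16 + 8 + 4 in binary powers of 2.
So 2^2172 ≡ 1773 · 1287 · 201 · 346 · 256 · 16 ≡ 1636 (mod 2173).
Since 1636 ≠ 1, base 2 is a Fermat witness: 2173 is composite.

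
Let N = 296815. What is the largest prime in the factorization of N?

89

296815 = 5 · 59363
59363 = 23 · 2581
2581 = 29 · 89
89 is prime.
So 296815 = 5 · 23 · 29 · 89; the largest prime factor is 89.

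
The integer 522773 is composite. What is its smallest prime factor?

522773 is odd.
Digit sum 26, not divisible by 3.
Ends in 3: not divisible by 5.
7: 522773 = 7·74681 + 6
11: 522773 = 11·47524 + 9
13: 522773 = 13·40213 + 4
17: 522773 = 17·30751 + 6
19: 522773 = 19·27514 + 7
23: 522773 = 23·22729 + 6
29: 522773 = 29·18026 + 19
31: 522773 = 31·16863 + 20
37: 522773 = 37·14129

37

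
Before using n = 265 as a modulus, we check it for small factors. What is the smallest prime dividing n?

265 is odd.
Digit sum 13, not divisible by 3.
Ends in 5: divisible by 5.

5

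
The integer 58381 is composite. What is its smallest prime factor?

58381 is odd.
Digit sum 25, not divisible by 3.
Ends in 1: not divisible by 5.
7: 58381 = 7·8340 + 1
11: 58381 = 11·5307 + 4
13: 58381 = 13·4490 + 11
17: 58381 = 17·3434 + 3
19: 58381 = 19·3072 + 13
23: 58381 = 23·2538 + 7
29: 58381 = 29·2013 + 4
31: 58381 = 31·1883 + 8
37: 58381 = 37·1577 + 32
41: 58381 = 41·1423 + 38
43: 58381 = 43·1357 + 30
47: 58381 = 47·1242 + 7
53: 58381 = 53·1101 + 28
59: 58381 = 59·989 + 30
61: 58381 = 61·957 + 4
67: 58381 = 67·871 + 24
71: 58381 = 71·822 + 19
73: 58381 = 73·799 + 54
79: 58381 = 79·739

79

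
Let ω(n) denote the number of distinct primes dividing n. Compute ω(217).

217 = 7 · 31
217 = 7 · 31, which has 2 distinct prime factors.

2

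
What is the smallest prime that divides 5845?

5845 is odd.
Digit sum 22, not divisible by 3.
Ends in 5: divisible by 5.

5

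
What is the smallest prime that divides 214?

214 is even: 2 divides it.

2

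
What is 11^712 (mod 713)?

514

11^1 ≡ 11 (mod 713)
11^2 ≡ 11^2 = 121 ≡ 121 (mod 713)
11^4 ≡ 121^2 = 14641 ≡ 381 (mod 713)
11^8 ≡ 381^2 = 145161 ≡ 422 (mod 713)
11^16 ≡ 422^2 = 178084 ≡ 547 (mod 713)
11^32 ≡ 547^2 = 299209 ≡ 462 (mod 713)
11^64 ≡ 462^2 = 213444 ≡ 257 (mod 713)
11^128 ≡ 257^2 = 66049 ≡ 453 (mod 713)
11^256 ≡ 453^2 = 205209 ≡ 578 (mod 713)
11^512 ≡ 578^2 = 334084 ≡ 400 (mod 713)
712 = 512 + 128 + 64 + 8 in binary powers of 2.
So 11^712 ≡ 400 · 453 · 257 · 422 ≡ 514 (mod 713).
Since 514 ≠ 1, base 11 is a Fermat witness: 713 is composite.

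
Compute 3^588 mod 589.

562

3^1 ≡ 3 (mod 589)
3^2 ≡ 3^2 = 9 ≡ 9 (mod 589)
3^4 ≡ 9^2 = 81 ≡ 81 (mod 589)
3^8 ≡ 81^2 = 6561 ≡ 82 (mod 589)
3^16 ≡ 82^2 = 6724 ≡ 245 (mod 589)
3^32 ≡ 245^2 = 60025 ≡ 536 (mod 589)
3^64 ≡ 536^2 = 287296 ≡ 453 (mod 589)
3^128 ≡ 453^2 = 205209 ≡ 237 (mod 589)
3^256 ≡ 237^2 = 56169 ≡ 214 (mod 589)
3^512 ≡ 214^2 = 45796 ≡ 443 (mod 589)
588 = 512 + 64 + 8 + 4 in binary powers of 2.
So 3^588 ≡ 443 · 453 · 82 · 81 ≡ 562 (mod 589).
Since 562 ≠ 1, base 3 is a Fermat witness: 589 is composite.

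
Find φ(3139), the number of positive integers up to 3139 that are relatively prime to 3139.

Factor: 3139 = 43 · 73.
φ(3139) = (43−1) · (73−1) = 42 · 72 = 3024.

3024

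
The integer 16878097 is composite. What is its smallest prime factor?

16878097 is odd.
Digit sum 46, not divisible by 3.
Ends in 7: not divisible by 5.
7: 16878097 = 7·2411156 + 5
11: 16878097 = 11·1534372 + 5
13: 16878097 = 13·1298315 + 2
17: 16878097 = 17·992829 + 4
19: 16878097 = 19·888320 + 17
23: 16878097 = 23·733830 + 7
29: 16878097 = 29·582003 + 10
31: 16878097 = 31·544454 + 23
37: 16878097 = 37·456164 + 29
41: 16878097 = 41·411660 + 37
43: 16878097 = 43·392513 + 38
47: 16878097 = 47·359108 + 21
53: 16878097 = 53·318454 + 35
59: 16878097 = 59·286069 + 26
61: 16878097 = 61·276690 + 7
67: 16878097 = 67·251911 + 60
71: 16878097 = 71·237719 + 48
73: 16878097 = 73·231206 + 59
79: 16878097 = 79·213646 + 63
83: 16878097 = 83·203350 + 47
89: 16878097 = 89·189641 + 48
97: 16878097 = 97·174001

97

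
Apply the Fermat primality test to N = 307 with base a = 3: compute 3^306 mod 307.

1

3^1 ≡ 3 (mod 307)
3^2 ≡ 3^2 = 9 ≡ 9 (mod 307)
3^4 ≡ 9^2 = 81 ≡ 81 (mod 307)
3^8 ≡ 81^2 = 6561 ≡ 114 (mod 307)
3^16 ≡ 114^2 = 12996 ≡ 102 (mod 307)
3^32 ≡ 102^2 = 10404 ≡ 273 (mod 307)
3^64 ≡ 273^2 = 74529 ≡ 235 (mod 307)
3^128 ≡ 235^2 = 55225 ≡ 272 (mod 307)
3^256 ≡ 272^2 = 73984 ≡ 304 (mod 307)
306 = 256 + 32 + 16 + 2 in binary powers of 2.
So 3^306 ≡ 304 · 273 · 102 · 9 ≡ 1 (mod 307).
Since the result is 1, base 3 gives no evidence that 307 is composite.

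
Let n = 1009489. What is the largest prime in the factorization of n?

1009489 = 13 · 77653
77653 = 19 · 4087
4087 = 61 · 67
67 is prime.
So 1009489 = 13 · 19 · 61 · 67; the largest prime factor is 67.

67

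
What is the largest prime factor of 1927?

1927 = 41 · 47
47 is prime.
So 1927 = 41 · 47; the largest prime factor is 47.

47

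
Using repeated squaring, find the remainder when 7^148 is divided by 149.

7^1 ≡ 7 (mod 149)
7^2 ≡ 7^2 = 49 ≡ 49 (mod 149)
7^4 ≡ 49^2 = 2401 ≡ 17 (mod 149)
7^8 ≡ 17^2 = 289 ≡ 140 (mod 149)
7^16 ≡ 140^2 = 19600 ≡ 81 (mod 149)
7^32 ≡ 81^2 = 6561 ≡ 5 (mod 149)
7^64 ≡ 5^2 = 25 ≡ 25 (mod 149)
7^128 ≡ 25^2 = 625 ≡ 29 (mod 149)
148 = 128 + 16 + 4 in binary powers of 2.
So 7^148 ≡ 29 · 81 · 17 ≡ 1 (mod 149).
Since the result is 1, base 7 gives no evidence that 149 is composite.

1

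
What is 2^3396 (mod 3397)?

2^1 ≡ 2 (mod 3397)
2^2 ≡ 2^2 = 4 ≡ 4 (mod 3397)
2^4 ≡ 4^2 = 16 ≡ 16 (mod 3397)
2^8 ≡ 16^2 = 256 ≡ 256 (mod 3397)
2^16 ≡ 256^2 = 65536 ≡ 993 (mod 3397)
2^32 ≡ 993^2 = 986049 ≡ 919 (mod 3397)
2^64 ≡ 919^2 = 844561 ≡ 2105 (mod 3397)
2^128 ≡ 2105^2 = 4431025 ≡ 1337 (mod 3397)
2^256 ≡ 1337^2 = 1787569 ≡ 747 (mod 3397)
2^512 ≡ 747^2 = 558009 ≡ 901 (mod 3397)
2^1024 ≡ 901^2 = 811801 ≡ 3315 (mod 3397)
2^2048 ≡ 3315^2 = 10989225 ≡ 3327 (mod 3397)
3396 = 2048 + 1024 + 256 + 64 + 4 in binary powers of 2.
So 2^3396 ≡ 3327 · 3315 · 747 · 2105 · 16 ≡ 2062 (mod 3397).
Since 2062 ≠ 1, base 2 is a Fermat witness: 3397 is composite.

2062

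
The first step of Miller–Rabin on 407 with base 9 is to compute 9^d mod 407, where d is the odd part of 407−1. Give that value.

407 − 1 = 406 = 2^1 · 203, so d = 203.
9^1 ≡ 9 (mod 407)
9^2 ≡ 9^2 = 81 ≡ 81 (mod 407)
9^4 ≡ 81^2 = 6561 ≡ 49 (mod 407)
9^8 ≡ 49^2 = 2401 ≡ 366 (mod 407)
9^16 ≡ 366^2 = 133956 ≡ 53 (mod 407)
9^32 ≡ 53^2 = 2809 ≡ 367 (mod 407)
9^64 ≡ 367^2 = 134689 ≡ 379 (mod 407)
9^128 ≡ 379^2 = 143641 ≡ 377 (mod 407)
203 = 128 + 64 + 8 + 2 + 1 in binary powers of 2.
So 9^203 ≡ 377 · 379 · 366 · 81 · 9 ≡ 256 (mod 407).
Squaring chain: 256; never reaches −1, so base 9 is a Miller–Rabin witness that 407 is composite.

256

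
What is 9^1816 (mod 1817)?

1021

9^1 ≡ 9 (mod 1817)
9^2 ≡ 9^2 = 81 ≡ 81 (mod 1817)
9^4 ≡ 81^2 = 6561 ≡ 1110 (mod 1817)
9^8 ≡ 1110^2 = 1232100 ≡ 174 (mod 1817)
9^16 ≡ 174^2 = 30276 ≡ 1204 (mod 1817)
9^32 ≡ 1204^2 = 1449616 ≡ 1467 (mod 1817)
9^64 ≡ 1467^2 = 2152089 ≡ 761 (mod 1817)
9^128 ≡ 761^2 = 579121 ≡ 1315 (mod 1817)
9^256 ≡ 1315^2 = 1729225 ≡ 1258 (mod 1817)
9^512 ≡ 1258^2 = 1582564 ≡ 1774 (mod 1817)
9^1024 ≡ 1774^2 = 3147076 ≡ 32 (mod 1817)
1816 = 1024 + 512 + 256 + 16 + 8 in binary powers of 2.
So 9^1816 ≡ 32 · 1774 · 1258 · 1204 · 174 ≡ 1021 (mod 1817).
Since 1021 ≠ 1, base 9 is a Fermat witness: 1817 is composite.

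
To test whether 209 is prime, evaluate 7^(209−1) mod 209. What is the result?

64

7^1 ≡ 7 (mod 209)
7^2 ≡ 7^2 = 49 ≡ 49 (mod 209)
7^4 ≡ 49^2 = 2401 ≡ 102 (mod 209)
7^8 ≡ 102^2 = 10404 ≡ 163 (mod 209)
7^16 ≡ 163^2 = 26569 ≡ 26 (mod 209)
7^32 ≡ 26^2 = 676 ≡ 49 (mod 209)
7^64 ≡ 49^2 = 2401 ≡ 102 (mod 209)
7^128 ≡ 102^2 = 10404 ≡ 163 (mod 209)
208 = 128 + 64 + 16 in binary powers of 2.
So 7^208 ≡ 163 · 102 · 26 ≡ 64 (mod 209).
Since 64 ≠ 1, base 7 is a Fermat witness: 209 is composite.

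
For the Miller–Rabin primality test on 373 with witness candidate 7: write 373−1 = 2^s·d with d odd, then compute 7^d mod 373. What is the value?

372

373 − 1 = 372 = 2^2 · 93, so d = 93.
7^1 ≡ 7 (mod 373)
7^2 ≡ 7^2 = 49 ≡ 49 (mod 373)
7^4 ≡ 49^2 = 2401 ≡ 163 (mod 373)
7^8 ≡ 163^2 = 26569 ≡ 86 (mod 373)
7^16 ≡ 86^2 = 7396 ≡ 309 (mod 373)
7^32 ≡ 309^2 = 95481 ≡ 366 (mod 373)
7^64 ≡ 366^2 = 133956 ≡ 49 (mod 373)
93 = 64 + 16 + 8 + 4 + 1 in binary powers of 2.
So 7^93 ≡ 49 · 309 · 86 · 163 · 7 ≡ 372 (mod 373).
Since 7^d ≡ 372 (mod 373), base 7 does not prove 373 composite.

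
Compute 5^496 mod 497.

5^1 ≡ 5 (mod 497)
5^2 ≡ 5^2 = 25 ≡ 25 (mod 497)
5^4 ≡ 25^2 = 625 ≡ 128 (mod 497)
5^8 ≡ 128^2 = 16384 ≡ 480 (mod 497)
5^16 ≡ 480^2 = 230400 ≡ 289 (mod 497)
5^32 ≡ 289^2 = 83521 ≡ 25 (mod 497)
5^64 ≡ 25^2 = 625 ≡ 128 (mod 497)
5^128 ≡ 128^2 = 16384 ≡ 480 (mod 497)
5^256 ≡ 480^2 = 230400 ≡ 289 (mod 497)
496 = 256 + 128 + 64 + 32 + 16 in binary powers of 2.
So 5^496 ≡ 289 · 480 · 128 · 25 · 289 ≡ 289 (mod 497).
Since 289 ≠ 1, base 5 is a Fermat witness: 497 is composite.

289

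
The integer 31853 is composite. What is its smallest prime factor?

53

31853 is odd.
Digit sum 20, not divisible by 3.
Ends in 3: not divisible by 5.
7: 31853 = 7·4550 + 3
11: 31853 = 11·2895 + 8
13: 31853 = 13·2450 + 3
17: 31853 = 17·1873 + 12
19: 31853 = 19·1676 + 9
23: 31853 = 23·1384 + 21
29: 31853 = 29·1098 + 11
31: 31853 = 31·1027 + 16
37: 31853 = 37·860 + 33
41: 31853 = 41·776 + 37
43: 31853 = 43·740 + 33
47: 31853 = 47·677 + 34
53: 31853 = 53·601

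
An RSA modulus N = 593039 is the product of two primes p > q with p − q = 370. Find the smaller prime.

607

Since p = q + 370, we have 593039 = q(q + 370), so q² + 370q − 593039 = 0.
Discriminant: 370² + 4·593039 = 136900 + 2372156 = 2509056; √2509056 = 1584.
q = (−370 + 1584)/2 = 607, and p = q + 370 = 977.
Check: 607 · 977 = 593039.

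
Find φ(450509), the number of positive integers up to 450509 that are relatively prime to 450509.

Factor: 450509 = 19 · 131 · 181.
φ(450509) = (19−1) · (131−1) · (181−1) = 18 · 130 · 180 = 421200.

421200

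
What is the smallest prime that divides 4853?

23

4853 is odd.
Digit sum 20, not divisible by 3.
Ends in 3: not divisible by 5.
7: 4853 = 7·693 + 2
11: 4853 = 11·441 + 2
13: 4853 = 13·373 + 4
17: 4853 = 17·285 + 8
19: 4853 = 19·255 + 8
23: 4853 = 23·211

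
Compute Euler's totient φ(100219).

84456

Factor: 100219 = 7 · 103 · 139.
φ(100219) = (7−1) · (103−1) · (139−1) = 6 · 102 · 138 = 84456.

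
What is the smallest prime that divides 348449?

17

348449 is odd.
Digit sum 32, not divisible by 3.
Ends in 9: not divisible by 5.
7: 348449 = 7·49778 + 3
11: 348449 = 11·31677 + 2
13: 348449 = 13·26803 + 10
17: 348449 = 17·20497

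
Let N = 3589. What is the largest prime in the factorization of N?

3589 = 37 · 97
97 is prime.
So 3589 = 37 · 97; the largest prime factor is 97.

97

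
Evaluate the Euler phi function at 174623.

Factor: 174623 = 31 · 43 · 131.
φ(174623) = (31−1) · (43−1) · (131−1) = 30 · 42 · 130 = 163800.

163800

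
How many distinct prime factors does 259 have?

2

259 = 7 · 37
259 = 7 · 37, which has 2 distinct prime factors.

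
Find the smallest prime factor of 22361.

59

22361 is odd.
Digit sum 14, not divisible by 3.
Ends in 1: not divisible by 5.
7: 22361 = 7·3194 + 3
11: 22361 = 11·2032 + 9
13: 22361 = 13·1720 + 1
17: 22361 = 17·1315 + 6
19: 22361 = 19·1176 + 17
23: 22361 = 23·972 + 5
29: 22361 = 29·771 + 2
31: 22361 = 31·721 + 10
37: 22361 = 37·604 + 13
41: 22361 = 41·545 + 16
43: 22361 = 43·520 + 1
47: 22361 = 47·475 + 36
53: 22361 = 53·421 + 48
59: 22361 = 59·379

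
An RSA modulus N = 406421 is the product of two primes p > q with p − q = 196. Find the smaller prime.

Since p = q + 196, we have 406421 = q(q + 196), so q² + 196q − 406421 = 0.
Discriminant: 196² + 4·406421 = 38416 + 1625684 = 1664100; √1664100 = 1290.
q = (−196 + 1290)/2 = 547, and p = q + 196 = 743.
Check: 547 · 743 = 406421.

547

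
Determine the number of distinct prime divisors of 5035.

5035 = 5 · 1007
1007 = 19 · 53
5035 = 5 · 19 · 53, which has 3 distinct prime factors.

3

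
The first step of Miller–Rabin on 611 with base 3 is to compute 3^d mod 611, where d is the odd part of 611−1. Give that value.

611 − 1 = 610 = 2^1 · 305, so d = 305.
3^1 ≡ 3 (mod 611)
3^2 ≡ 3^2 = 9 ≡ 9 (mod 611)
3^4 ≡ 9^2 = 81 ≡ 81 (mod 611)
3^8 ≡ 81^2 = 6561 ≡ 451 (mod 611)
3^16 ≡ 451^2 = 203401 ≡ 549 (mod 611)
3^32 ≡ 549^2 = 301401 ≡ 178 (mod 611)
3^64 ≡ 178^2 = 31684 ≡ 523 (mod 611)
3^128 ≡ 523^2 = 273529 ≡ 412 (mod 611)
3^256 ≡ 412^2 = 169744 ≡ 497 (mod 611)
305 = 256 + 32 + 16 + 1 in binary powers of 2.
So 3^305 ≡ 497 · 178 · 549 · 3 ≡ 165 (mod 611).
Squaring chain: 165; never reaches −1, so base 3 is a Miller–Rabin witness that 611 is composite.

165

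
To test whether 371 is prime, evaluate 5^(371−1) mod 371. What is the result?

5^1 ≡ 5 (mod 371)
5^2 ≡ 5^2 = 25 ≡ 25 (mod 371)
5^4 ≡ 25^2 = 625 ≡ 254 (mod 371)
5^8 ≡ 254^2 = 64516 ≡ 333 (mod 371)
5^16 ≡ 333^2 = 110889 ≡ 331 (mod 371)
5^32 ≡ 331^2 = 109561 ≡ 116 (mod 371)
5^64 ≡ 116^2 = 13456 ≡ 100 (mod 371)
5^128 ≡ 100^2 = 10000 ≡ 354 (mod 371)
5^256 ≡ 354^2 = 125316 ≡ 289 (mod 371)
370 = 256 + 64 + 32 + 16 + 2 in binary powers of 2.
So 5^370 ≡ 289 · 100 · 116 · 331 · 25 ≡ 149 (mod 371).
Since 149 ≠ 1, base 5 is a Fermat witness: 371 is composite.

149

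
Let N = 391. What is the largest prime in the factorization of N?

391 = 17 · 23
23 is prime.
So 391 = 17 · 23; the largest prime factor is 23.

23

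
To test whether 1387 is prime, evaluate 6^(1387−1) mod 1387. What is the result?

875

6^1 ≡ 6 (mod 1387)
6^2 ≡ 6^2 = 36 ≡ 36 (mod 1387)
6^4 ≡ 36^2 = 1296 ≡ 1296 (mod 1387)
6^8 ≡ 1296^2 = 1679616 ≡ 1346 (mod 1387)
6^16 ≡ 1346^2 = 1811716 ≡ 294 (mod 1387)
6^32 ≡ 294^2 = 86436 ≡ 442 (mod 1387)
6^64 ≡ 442^2 = 195364 ≡ 1184 (mod 1387)
6^128 ≡ 1184^2 = 1401856 ≡ 986 (mod 1387)
6^256 ≡ 986^2 = 972196 ≡ 1296 (mod 1387)
6^512 ≡ 1296^2 = 1679616 ≡ 1346 (mod 1387)
6^1024 ≡ 1346^2 = 1811716 ≡ 294 (mod 1387)
1386 = 1024 + 256 + 64 + 32 + 8 + 2 in binary powers of 2.
So 6^1386 ≡ 294 · 1296 · 1184 · 442 · 1346 · 36 ≡ 875 (mod 1387).
Since 875 ≠ 1, base 6 is a Fermat witness: 1387 is composite.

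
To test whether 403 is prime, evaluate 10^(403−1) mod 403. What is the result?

10^1 ≡ 10 (mod 403)
10^2 ≡ 10^2 = 100 ≡ 100 (mod 403)
10^4 ≡ 100^2 = 10000 ≡ 328 (mod 403)
10^8 ≡ 328^2 = 107584 ≡ 386 (mod 403)
10^16 ≡ 386^2 = 148996 ≡ 289 (mod 403)
10^32 ≡ 289^2 = 83521 ≡ 100 (mod 403)
10^64 ≡ 100^2 = 10000 ≡ 328 (mod 403)
10^128 ≡ 328^2 = 107584 ≡ 386 (mod 403)
10^256 ≡ 386^2 = 148996 ≡ 289 (mod 403)
402 = 256 + 128 + 16 + 2 in binary powers of 2.
So 10^402 ≡ 289 · 386 · 289 · 100 ≡ 66 (mod 403).
Since 66 ≠ 1, base 10 is a Fermat witness: 403 is composite.

66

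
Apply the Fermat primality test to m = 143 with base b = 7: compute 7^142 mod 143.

82

7^1 ≡ 7 (mod 143)
7^2 ≡ 7^2 = 49 ≡ 49 (mod 143)
7^4 ≡ 49^2 = 2401 ≡ 113 (mod 143)
7^8 ≡ 113^2 = 12769 ≡ 42 (mod 143)
7^16 ≡ 42^2 = 1764 ≡ 48 (mod 143)
7^32 ≡ 48^2 = 2304 ≡ 16 (mod 143)
7^64 ≡ 16^2 = 256 ≡ 113 (mod 143)
7^128 ≡ 113^2 = 12769 ≡ 42 (mod 143)
142 = 128 + 8 + 4 + 2 in binary powers of 2.
So 7^142 ≡ 42 · 42 · 113 · 49 ≡ 82 (mod 143).
Since 82 ≠ 1, base 7 is a Fermat witness: 143 is composite.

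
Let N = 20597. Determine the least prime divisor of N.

20597 is odd.
Digit sum 23, not divisible by 3.
Ends in 7: not divisible by 5.
7: 20597 = 7·2942 + 3
11: 20597 = 11·1872 + 5
13: 20597 = 13·1584 + 5
17: 20597 = 17·1211 + 10
19: 20597 = 19·1084 + 1
23: 20597 = 23·895 + 12
29: 20597 = 29·710 + 7
31: 20597 = 31·664 + 13
37: 20597 = 37·556 + 25
41: 20597 = 41·502 + 15
43: 20597 = 43·479

43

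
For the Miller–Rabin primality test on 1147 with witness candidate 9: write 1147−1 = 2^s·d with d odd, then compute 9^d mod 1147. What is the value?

47

1147 − 1 = 1146 = 2^1 · 573, so d = 573.
9^1 ≡ 9 (mod 1147)
9^2 ≡ 9^2 = 81 ≡ 81 (mod 1147)
9^4 ≡ 81^2 = 6561 ≡ 826 (mod 1147)
9^8 ≡ 826^2 = 682276 ≡ 958 (mod 1147)
9^16 ≡ 958^2 = 917764 ≡ 164 (mod 1147)
9^32 ≡ 164^2 = 26896 ≡ 515 (mod 1147)
9^64 ≡ 515^2 = 265225 ≡ 268 (mod 1147)
9^128 ≡ 268^2 = 71824 ≡ 710 (mod 1147)
9^256 ≡ 710^2 = 504100 ≡ 567 (mod 1147)
9^512 ≡ 567^2 = 321489 ≡ 329 (mod 1147)
573 = 512 + 32 + 16 + 8 + 4 + 1 in binary powers of 2.
So 9^573 ≡ 329 · 515 · 164 · 958 · 826 · 9 ≡ 47 (mod 1147).
Squaring chain: 47; never reaches −1, so base 9 is a Miller–Rabin witness that 1147 is composite.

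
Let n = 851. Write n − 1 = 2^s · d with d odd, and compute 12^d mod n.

292

851 − 1 = 850 = 2^1 · 425, so d = 425.
12^1 ≡ 12 (mod 851)
12^2 ≡ 12^2 = 144 ≡ 144 (mod 851)
12^4 ≡ 144^2 = 20736 ≡ 312 (mod 851)
12^8 ≡ 312^2 = 97344 ≡ 330 (mod 851)
12^16 ≡ 330^2 = 108900 ≡ 823 (mod 851)
12^32 ≡ 823^2 = 677329 ≡ 784 (mod 851)
12^64 ≡ 784^2 = 614656 ≡ 234 (mod 851)
12^128 ≡ 234^2 = 54756 ≡ 292 (mod 851)
12^256 ≡ 292^2 = 85264 ≡ 164 (mod 851)
425 = 256 + 128 + 32 + 8 + 1 in binary powers of 2.
So 12^425 ≡ 164 · 292 · 784 · 330 · 12 ≡ 292 (mod 851).
Squaring chain: 292; never reaches −1, so base 12 is a Miller–Rabin witness that 851 is composite.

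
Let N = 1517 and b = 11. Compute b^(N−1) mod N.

11^1 ≡ 11 (mod 1517)
11^2 ≡ 11^2 = 121 ≡ 121 (mod 1517)
11^4 ≡ 121^2 = 14641 ≡ 988 (mod 1517)
11^8 ≡ 988^2 = 976144 ≡ 713 (mod 1517)
11^16 ≡ 713^2 = 508369 ≡ 174 (mod 1517)
11^32 ≡ 174^2 = 30276 ≡ 1453 (mod 1517)
11^64 ≡ 1453^2 = 2111209 ≡ 1062 (mod 1517)
11^128 ≡ 1062^2 = 1127844 ≡ 713 (mod 1517)
11^256 ≡ 713^2 = 508369 ≡ 174 (mod 1517)
11^512 ≡ 174^2 = 30276 ≡ 1453 (mod 1517)
11^1024 ≡ 1453^2 = 2111209 ≡ 1062 (mod 1517)
1516 = 1024 + 256 + 128 + 64 + 32 + 8 + 4 in binary powers of 2.
So 11^1516 ≡ 1062 · 174 · 713 · 1062 · 1453 · 713 · 988 ≡ 359 (mod 1517).
Since 359 ≠ 1, base 11 is a Fermat witness: 1517 is composite.

359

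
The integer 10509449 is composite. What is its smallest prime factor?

10509449 is odd.
Digit sum 32, not divisible by 3.
Ends in 9: not divisible by 5.
7: 10509449 = 7·1501349 + 6
11: 10509449 = 11·955404 + 5
13: 10509449 = 13·808419 + 2
17: 10509449 = 17·618202 + 15
19: 10509449 = 19·553128 + 17
23: 10509449 = 23·456932 + 13
29: 10509449 = 29·362394 + 23
31: 10509449 = 31·339014 + 15
37: 10509449 = 37·284039 + 6
41: 10509449 = 41·256328 + 1
43: 10509449 = 43·244405 + 34
47: 10509449 = 47·223605 + 14
53: 10509449 = 53·198291 + 26
59: 10509449 = 59·178126 + 15
61: 10509449 = 61·172286 + 3
67: 10509449 = 67·156857 + 30
71: 10509449 = 71·148020 + 29
73: 10509449 = 73·143965 + 4
79: 10509449 = 79·133031

79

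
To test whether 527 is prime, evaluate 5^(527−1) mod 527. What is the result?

253

5^1 ≡ 5 (mod 527)
5^2 ≡ 5^2 = 25 ≡ 25 (mod 527)
5^4 ≡ 25^2 = 625 ≡ 98 (mod 527)
5^8 ≡ 98^2 = 9604 ≡ 118 (mod 527)
5^16 ≡ 118^2 = 13924 ≡ 222 (mod 527)
5^32 ≡ 222^2 = 49284 ≡ 273 (mod 527)
5^64 ≡ 273^2 = 74529 ≡ 222 (mod 527)
5^128 ≡ 222^2 = 49284 ≡ 273 (mod 527)
5^256 ≡ 273^2 = 74529 ≡ 222 (mod 527)
5^512 ≡ 222^2 = 49284 ≡ 273 (mod 527)
526 = 512 + 8 + 4 + 2 in binary powers of 2.
So 5^526 ≡ 273 · 118 · 98 · 25 ≡ 253 (mod 527).
Since 253 ≠ 1, base 5 is a Fermat witness: 527 is composite.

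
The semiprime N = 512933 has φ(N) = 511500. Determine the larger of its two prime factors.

751

φ(n) = (p−1)(q−1) = n − (p+q) + 1, so p + q = 512933 − 511500 + 1 = 1434.
p and q are the roots of t² − 1434t + 512933 = 0.
Discriminant: 1434² − 4·512933 = 2056356 − 2051732 = 4624; √4624 = 68.
q = (1434 − 68)/2 = 683, p = (1434 + 68)/2 = 751.
Check: 683 · 751 = 512933.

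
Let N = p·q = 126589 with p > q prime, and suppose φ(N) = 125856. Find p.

φ(n) = (p−1)(q−1) = n − (p+q) + 1, so p + q = 126589 − 125856 + 1 = 734.
p and q are the roots of t² − 734t + 126589 = 0.
Discriminant: 734² − 4·126589 = 538756 − 506356 = 32400; √32400 = 180.
q = (734 − 180)/2 = 277, p = (734 + 180)/2 = 457.
Check: 277 · 457 = 126589.

457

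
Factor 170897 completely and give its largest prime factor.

170897 = 29 · 5893
5893 = 71 · 83
83 is prime.
So 170897 = 29 · 71 · 83; the largest prime factor is 83.

83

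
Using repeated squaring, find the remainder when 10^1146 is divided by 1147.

10^1 ≡ 10 (mod 1147)
10^2 ≡ 10^2 = 100 ≡ 100 (mod 1147)
10^4 ≡ 100^2 = 10000 ≡ 824 (mod 1147)
10^8 ≡ 824^2 = 678976 ≡ 1099 (mod 1147)
10^16 ≡ 1099^2 = 1207801 ≡ 10 (mod 1147)
10^32 ≡ 10^2 = 100 ≡ 100 (mod 1147)
10^64 ≡ 100^2 = 10000 ≡ 824 (mod 1147)
10^128 ≡ 824^2 = 678976 ≡ 1099 (mod 1147)
10^256 ≡ 1099^2 = 1207801 ≡ 10 (mod 1147)
10^512 ≡ 10^2 = 100 ≡ 100 (mod 1147)
10^1024 ≡ 100^2 = 10000 ≡ 824 (mod 1147)
1146 = 1024 + 64 + 32 + 16 + 8 + 2 in binary powers of 2.
So 10^1146 ≡ 824 · 824 · 100 · 10 · 1099 · 100 ≡ 963 (mod 1147).
Since 963 ≠ 1, base 10 is a Fermat witness: 1147 is composite.

963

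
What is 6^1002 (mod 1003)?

6^1 ≡ 6 (mod 1003)
6^2 ≡ 6^2 = 36 ≡ 36 (mod 1003)
6^4 ≡ 36^2 = 1296 ≡ 293 (mod 1003)
6^8 ≡ 293^2 = 85849 ≡ 594 (mod 1003)
6^16 ≡ 594^2 = 352836 ≡ 783 (mod 1003)
6^32 ≡ 783^2 = 613089 ≡ 256 (mod 1003)
6^64 ≡ 256^2 = 65536 ≡ 341 (mod 1003)
6^128 ≡ 341^2 = 116281 ≡ 936 (mod 1003)
6^256 ≡ 936^2 = 876096 ≡ 477 (mod 1003)
6^512 ≡ 477^2 = 227529 ≡ 851 (mod 1003)
1002 = 512 + 256 + 128 + 64 + 32 + 8 + 2 in binary powers of 2.
So 6^1002 ≡ 851 · 477 · 936 · 341 · 256 · 594 · 36 ≡ 134 (mod 1003).
Since 134 ≠ 1, base 6 is a Fermat witness: 1003 is composite.

134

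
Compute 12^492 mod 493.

378

12^1 ≡ 12 (mod 493)
12^2 ≡ 12^2 = 144 ≡ 144 (mod 493)
12^4 ≡ 144^2 = 20736 ≡ 30 (mod 493)
12^8 ≡ 30^2 = 900 ≡ 407 (mod 493)
12^16 ≡ 407^2 = 165649 ≡ 1 (mod 493)
12^32 ≡ 1^2 = 1 ≡ 1 (mod 493)
12^64 ≡ 1^2 = 1 ≡ 1 (mod 493)
12^128 ≡ 1^2 = 1 ≡ 1 (mod 493)
12^256 ≡ 1^2 = 1 ≡ 1 (mod 493)
492 = 256 + 128 + 64 + 32 + 8 + 4 in binary powers of 2.
So 12^492 ≡ 1 · 1 · 1 · 1 · 407 · 30 ≡ 378 (mod 493).
Since 378 ≠ 1, base 12 is a Fermat witness: 493 is composite.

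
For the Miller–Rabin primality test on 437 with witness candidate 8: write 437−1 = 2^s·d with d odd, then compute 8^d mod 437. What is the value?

437 − 1 = 436 = 2^2 · 109, so d = 109.
8^1 ≡ 8 (mod 437)
8^2 ≡ 8^2 = 64 ≡ 64 (mod 437)
8^4 ≡ 64^2 = 4096 ≡ 163 (mod 437)
8^8 ≡ 163^2 = 26569 ≡ 349 (mod 437)
8^16 ≡ 349^2 = 121801 ≡ 315 (mod 437)
8^32 ≡ 315^2 = 99225 ≡ 26 (mod 437)
8^64 ≡ 26^2 = 676 ≡ 239 (mod 437)
109 = 64 + 32 + 8 + 4 + 1 in binary powers of 2.
So 8^109 ≡ 239 · 26 · 349 · 163 · 8 ≡ 141 (mod 437).
Squaring chain: 141 → 216; never reaches −1, so base 8 is a Miller–Rabin witness that 437 is composite.

141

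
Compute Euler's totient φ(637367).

611800

Factor: 637367 = 47 · 71 · 191.
φ(637367) = (47−1) · (71−1) · (191−1) = 46 · 70 · 190 = 611800.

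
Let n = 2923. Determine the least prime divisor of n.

37

2923 is odd.
Digit sum 16, not divisible by 3.
Ends in 3: not divisible by 5.
7: 2923 = 7·417 + 4
11: 2923 = 11·265 + 8
13: 2923 = 13·224 + 11
17: 2923 = 17·171 + 16
19: 2923 = 19·153 + 16
23: 2923 = 23·127 + 2
29: 2923 = 29·100 + 23
31: 2923 = 31·94 + 9
37: 2923 = 37·79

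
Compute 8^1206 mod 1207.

8^1 ≡ 8 (mod 1207)
8^2 ≡ 8^2 = 64 ≡ 64 (mod 1207)
8^4 ≡ 64^2 = 4096 ≡ 475 (mod 1207)
8^8 ≡ 475^2 = 225625 ≡ 1123 (mod 1207)
8^16 ≡ 1123^2 = 1261129 ≡ 1021 (mod 1207)
8^32 ≡ 1021^2 = 1042441 ≡ 800 (mod 1207)
8^64 ≡ 800^2 = 640000 ≡ 290 (mod 1207)
8^128 ≡ 290^2 = 84100 ≡ 817 (mod 1207)
8^256 ≡ 817^2 = 667489 ≡ 18 (mod 1207)
8^512 ≡ 18^2 = 324 ≡ 324 (mod 1207)
8^1024 ≡ 324^2 = 104976 ≡ 1174 (mod 1207)
1206 = 1024 + 128 + 32 + 16 + 4 + 2 in binary powers of 2.
So 8^1206 ≡ 1174 · 817 · 800 · 1021 · 475 · 64 ≡ 1092 (mod 1207).
Since 1092 ≠ 1, base 8 is a Fermat witness: 1207 is composite.

1092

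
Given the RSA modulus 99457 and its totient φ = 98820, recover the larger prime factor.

367

φ(n) = (p−1)(q−1) = n − (p+q) + 1, so p + q = 99457 − 98820 + 1 = 638.
p and q are the roots of t² − 638t + 99457 = 0.
Discriminant: 638² − 4·99457 = 407044 − 397828 = 9216; √9216 = 96.
q = (638 − 96)/2 = 271, p = (638 + 96)/2 = 367.
Check: 271 · 367 = 99457.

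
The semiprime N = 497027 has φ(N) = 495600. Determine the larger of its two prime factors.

φ(n) = (p−1)(q−1) = n − (p+q) + 1, so p + q = 497027 − 495600 + 1 = 1428.
p and q are the roots of t² − 1428t + 497027 = 0.
Discriminant: 1428² − 4·497027 = 2039184 − 1988108 = 51076; √51076 = 226.
q = (1428 − 226)/2 = 601, p = (1428 + 226)/2 = 827.
Check: 601 · 827 = 497027.

827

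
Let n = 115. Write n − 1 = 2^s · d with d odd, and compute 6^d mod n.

36

115 − 1 = 114 = 2^1 · 57, so d = 57.
6^1 ≡ 6 (mod 115)
6^2 ≡ 6^2 = 36 ≡ 36 (mod 115)
6^4 ≡ 36^2 = 1296 ≡ 31 (mod 115)
6^8 ≡ 31^2 = 961 ≡ 41 (mod 115)
6^16 ≡ 41^2 = 1681 ≡ 71 (mod 115)
6^32 ≡ 71^2 = 5041 ≡ 96 (mod 115)
57 = 32 + 16 + 8 + 1 in binary powers of 2.
So 6^57 ≡ 96 · 71 · 41 · 6 ≡ 36 (mod 115).
Squaring chain: 36; never reaches −1, so base 6 is a Miller–Rabin witness that 115 is composite.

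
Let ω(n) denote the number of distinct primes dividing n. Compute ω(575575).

5

575575 = 5^2 · 23023
23023 = 7 · 3289
3289 = 11 · 299
299 = 13 · 23
575575 = 5^2 · 7 · 11 · 13 · 23, which has 5 distinct prime factors.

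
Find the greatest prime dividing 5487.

59

5487 = 3 · 1829
1829 = 31 · 59
59 is prime.
So 5487 = 3 · 31 · 59; the largest prime factor is 59.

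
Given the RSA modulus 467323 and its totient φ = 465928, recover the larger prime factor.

φ(n) = (p−1)(q−1) = n − (p+q) + 1, so p + q = 467323 − 465928 + 1 = 1396.
p and q are the roots of t² − 1396t + 467323 = 0.
Discriminant: 1396² − 4·467323 = 1948816 − 1869292 = 79524; √79524 = 282.
q = (1396 − 282)/2 = 557, p = (1396 + 282)/2 = 839.
Check: 557 · 839 = 467323.

839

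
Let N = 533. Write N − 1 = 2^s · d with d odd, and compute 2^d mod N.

197

533 − 1 = 532 = 2^2 · 133, so d = 133.
2^1 ≡ 2 (mod 533)
2^2 ≡ 2^2 = 4 ≡ 4 (mod 533)
2^4 ≡ 4^2 = 16 ≡ 16 (mod 533)
2^8 ≡ 16^2 = 256 ≡ 256 (mod 533)
2^16 ≡ 256^2 = 65536 ≡ 510 (mod 533)
2^32 ≡ 510^2 = 260100 ≡ 529 (mod 533)
2^64 ≡ 529^2 = 279841 ≡ 16 (mod 533)
2^128 ≡ 16^2 = 256 ≡ 256 (mod 533)
133 = 128 + 4 + 1 in binary powers of 2.
So 2^133 ≡ 256 · 16 · 2 ≡ 197 (mod 533).
Squaring chain: 197 → 433; never reaches −1, so base 2 is a Miller–Rabin witness that 533 is composite.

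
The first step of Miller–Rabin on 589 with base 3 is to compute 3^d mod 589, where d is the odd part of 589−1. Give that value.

426

589 − 1 = 588 = 2^2 · 147, so d = 147.
3^1 ≡ 3 (mod 589)
3^2 ≡ 3^2 = 9 ≡ 9 (mod 589)
3^4 ≡ 9^2 = 81 ≡ 81 (mod 589)
3^8 ≡ 81^2 = 6561 ≡ 82 (mod 589)
3^16 ≡ 82^2 = 6724 ≡ 245 (mod 589)
3^32 ≡ 245^2 = 60025 ≡ 536 (mod 589)
3^64 ≡ 536^2 = 287296 ≡ 453 (mod 589)
3^128 ≡ 453^2 = 205209 ≡ 237 (mod 589)
147 = 128 + 16 + 2 + 1 in binary powers of 2.
So 3^147 ≡ 237 · 245 · 9 · 3 ≡ 426 (mod 589).
Squaring chain: 426 → 64; never reaches −1, so base 3 is a Miller–Rabin witness that 589 is composite.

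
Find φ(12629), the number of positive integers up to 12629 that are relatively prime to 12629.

12384

Factor: 12629 = 73 · 173.
φ(12629) = (73−1) · (173−1) = 72 · 172 = 12384.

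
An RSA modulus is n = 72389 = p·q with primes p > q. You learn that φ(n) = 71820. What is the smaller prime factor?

φ(n) = (p−1)(q−1) = n − (p+q) + 1, so p + q = 72389 − 71820 + 1 = 570.
p and q are the roots of t² − 570t + 72389 = 0.
Discriminant: 570² − 4·72389 = 324900 − 289556 = 35344; √35344 = 188.
q = (570 − 188)/2 = 191, p = (570 + 188)/2 = 379.
Check: 191 · 379 = 72389.

191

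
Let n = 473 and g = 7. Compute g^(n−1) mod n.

7^1 ≡ 7 (mod 473)
7^2 ≡ 7^2 = 49 ≡ 49 (mod 473)
7^4 ≡ 49^2 = 2401 ≡ 36 (mod 473)
7^8 ≡ 36^2 = 1296 ≡ 350 (mod 473)
7^16 ≡ 350^2 = 122500 ≡ 466 (mod 473)
7^32 ≡ 466^2 = 217156 ≡ 49 (mod 473)
7^64 ≡ 49^2 = 2401 ≡ 36 (mod 473)
7^128 ≡ 36^2 = 1296 ≡ 350 (mod 473)
7^256 ≡ 350^2 = 122500 ≡ 466 (mod 473)
472 = 256 + 128 + 64 + 16 + 8 in binary powers of 2.
So 7^472 ≡ 466 · 350 · 36 · 466 · 350 ≡ 423 (mod 473).
Since 423 ≠ 1, base 7 is a Fermat witness: 473 is composite.

423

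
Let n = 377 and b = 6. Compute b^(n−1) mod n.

373

6^1 ≡ 6 (mod 377)
6^2 ≡ 6^2 = 36 ≡ 36 (mod 377)
6^4 ≡ 36^2 = 1296 ≡ 165 (mod 377)
6^8 ≡ 165^2 = 27225 ≡ 81 (mod 377)
6^16 ≡ 81^2 = 6561 ≡ 152 (mod 377)
6^32 ≡ 152^2 = 23104 ≡ 107 (mod 377)
6^64 ≡ 107^2 = 11449 ≡ 139 (mod 377)
6^128 ≡ 139^2 = 19321 ≡ 94 (mod 377)
6^256 ≡ 94^2 = 8836 ≡ 165 (mod 377)
376 = 256 + 64 + 32 + 16 + 8 in binary powers of 2.
So 6^376 ≡ 165 · 139 · 107 · 152 · 81 ≡ 373 (mod 377).
Since 373 ≠ 1, base 6 is a Fermat witness: 377 is composite.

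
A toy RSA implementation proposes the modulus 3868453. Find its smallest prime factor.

59

3868453 is odd.
Digit sum 37, not divisible by 3.
Ends in 3: not divisible by 5.
7: 3868453 = 7·552636 + 1
11: 3868453 = 11·351677 + 6
13: 3868453 = 13·297573 + 4
17: 3868453 = 17·227556 + 1
19: 3868453 = 19·203602 + 15
23: 3868453 = 23·168193 + 14
29: 3868453 = 29·133394 + 27
31: 3868453 = 31·124788 + 25
37: 3868453 = 37·104552 + 29
41: 3868453 = 41·94352 + 21
43: 3868453 = 43·89964 + 1
47: 3868453 = 47·82307 + 24
53: 3868453 = 53·72989 + 36
59: 3868453 = 59·65567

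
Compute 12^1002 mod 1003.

12^1 ≡ 12 (mod 1003)
12^2 ≡ 12^2 = 144 ≡ 144 (mod 1003)
12^4 ≡ 144^2 = 20736 ≡ 676 (mod 1003)
12^8 ≡ 676^2 = 456976 ≡ 611 (mod 1003)
12^16 ≡ 611^2 = 373321 ≡ 205 (mod 1003)
12^32 ≡ 205^2 = 42025 ≡ 902 (mod 1003)
12^64 ≡ 902^2 = 813604 ≡ 171 (mod 1003)
12^128 ≡ 171^2 = 29241 ≡ 154 (mod 1003)
12^256 ≡ 154^2 = 23716 ≡ 647 (mod 1003)
12^512 ≡ 647^2 = 418609 ≡ 358 (mod 1003)
1002 = 512 + 256 + 128 + 64 + 32 + 8 + 2 in binary powers of 2.
So 12^1002 ≡ 358 · 647 · 154 · 171 · 902 · 611 · 144 ≡ 264 (mod 1003).
Since 264 ≠ 1, base 12 is a Fermat witness: 1003 is composite.

264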